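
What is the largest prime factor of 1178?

1178 = 2 · 589
589 = 19 · 31
31 is prime.
So 1178 = 2 · 19 · 31; the largest prime factor is 31.

31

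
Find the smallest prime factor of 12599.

43

12599 is odd.
Digit sum 26, not divisible by 3.
Ends in 9: not divisible by 5.
7: 12599 = 7·1799 + 6
11: 12599 = 11·1145 + 4
13: 12599 = 13·969 + 2
17: 12599 = 17·741 + 2
19: 12599 = 19·663 + 2
23: 12599 = 23·547 + 18
29: 12599 = 29·434 + 13
31: 12599 = 31·406 + 13
37: 12599 = 37·340 + 19
41: 12599 = 41·307 + 12
43: 12599 = 43·293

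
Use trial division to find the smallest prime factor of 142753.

13

142753 is odd.
Digit sum 22, not divisible by 3.
Ends in 3: not divisible by 5.
7: 142753 = 7·20393 + 2
11: 142753 = 11·12977 + 6
13: 142753 = 13·10981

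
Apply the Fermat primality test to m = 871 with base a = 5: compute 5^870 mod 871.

129

5^1 ≡ 5 (mod 871)
5^2 ≡ 5^2 = 25 ≡ 25 (mod 871)
5^4 ≡ 25^2 = 625 ≡ 625 (mod 871)
5^8 ≡ 625^2 = 390625 ≡ 417 (mod 871)
5^16 ≡ 417^2 = 173889 ≡ 560 (mod 871)
5^32 ≡ 560^2 = 313600 ≡ 40 (mod 871)
5^64 ≡ 40^2 = 1600 ≡ 729 (mod 871)
5^128 ≡ 729^2 = 531441 ≡ 131 (mod 871)
5^256 ≡ 131^2 = 17161 ≡ 612 (mod 871)
5^512 ≡ 612^2 = 374544 ≡ 14 (mod 871)
870 = 512 + 256 + 64 + 32 + 4 + 2 in binary powers of 2.
So 5^870 ≡ 14 · 612 · 729 · 40 · 625 · 25 ≡ 129 (mod 871).
Since 129 ≠ 1, base 5 is a Fermat witness: 871 is composite.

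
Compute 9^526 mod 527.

9^1 ≡ 9 (mod 527)
9^2 ≡ 9^2 = 81 ≡ 81 (mod 527)
9^4 ≡ 81^2 = 6561 ≡ 237 (mod 527)
9^8 ≡ 237^2 = 56169 ≡ 307 (mod 527)
9^16 ≡ 307^2 = 94249 ≡ 443 (mod 527)
9^32 ≡ 443^2 = 196249 ≡ 205 (mod 527)
9^64 ≡ 205^2 = 42025 ≡ 392 (mod 527)
9^128 ≡ 392^2 = 153664 ≡ 307 (mod 527)
9^256 ≡ 307^2 = 94249 ≡ 443 (mod 527)
9^512 ≡ 443^2 = 196249 ≡ 205 (mod 527)
526 = 512 + 8 + 4 + 2 in binary powers of 2.
So 9^526 ≡ 205 · 307 · 237 · 81 ≡ 412 (mod 527).
Since 412 ≠ 1, base 9 is a Fermat witness: 527 is composite.

412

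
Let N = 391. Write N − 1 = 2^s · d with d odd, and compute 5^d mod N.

391 − 1 = 390 = 2^1 · 195, so d = 195.
5^1 ≡ 5 (mod 391)
5^2 ≡ 5^2 = 25 ≡ 25 (mod 391)
5^4 ≡ 25^2 = 625 ≡ 234 (mod 391)
5^8 ≡ 234^2 = 54756 ≡ 16 (mod 391)
5^16 ≡ 16^2 = 256 ≡ 256 (mod 391)
5^32 ≡ 256^2 = 65536 ≡ 239 (mod 391)
5^64 ≡ 239^2 = 57121 ≡ 35 (mod 391)
5^128 ≡ 35^2 = 1225 ≡ 52 (mod 391)
195 = 128 + 64 + 2 + 1 in binary powers of 2.
So 5^195 ≡ 52 · 35 · 25 · 5 ≡ 329 (mod 391).
Squaring chain: 329; never reaches −1, so base 5 is a Miller–Rabin witness that 391 is composite.

329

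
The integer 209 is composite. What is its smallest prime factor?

209 is odd.
Digit sum 11, not divisible by 3.
Ends in 9: not divisible by 5.
7: 209 = 7·29 + 6
11: 209 = 11·19

11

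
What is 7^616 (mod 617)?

7^1 ≡ 7 (mod 617)
7^2 ≡ 7^2 = 49 ≡ 49 (mod 617)
7^4 ≡ 49^2 = 2401 ≡ 550 (mod 617)
7^8 ≡ 550^2 = 302500 ≡ 170 (mod 617)
7^16 ≡ 170^2 = 28900 ≡ 518 (mod 617)
7^32 ≡ 518^2 = 268324 ≡ 546 (mod 617)
7^64 ≡ 546^2 = 298116 ≡ 105 (mod 617)
7^128 ≡ 105^2 = 11025 ≡ 536 (mod 617)
7^256 ≡ 536^2 = 287296 ≡ 391 (mod 617)
7^512 ≡ 391^2 = 152881 ≡ 482 (mod 617)
616 = 512 + 64 + 32 + 8 in binary powers of 2.
So 7^616 ≡ 482 · 105 · 546 · 170 ≡ 1 (mod 617).
Since the result is 1, base 7 gives no evidence that 617 is composite.

1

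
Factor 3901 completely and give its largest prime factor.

83

3901 = 47 · 83
83 is prime.
So 3901 = 47 · 83; the largest prime factor is 83.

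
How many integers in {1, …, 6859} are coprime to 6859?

6498

Factor: 6859 = 19^3.
φ(6859) = 19^2·(19−1) = 6498.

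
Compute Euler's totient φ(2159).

Factor: 2159 = 17 · 127.
φ(2159) = (17−1) · (127−1) = 16 · 126 = 2016.

2016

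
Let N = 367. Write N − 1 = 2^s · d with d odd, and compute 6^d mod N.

367 − 1 = 366 = 2^1 · 183, so d = 183.
6^1 ≡ 6 (mod 367)
6^2 ≡ 6^2 = 36 ≡ 36 (mod 367)
6^4 ≡ 36^2 = 1296 ≡ 195 (mod 367)
6^8 ≡ 195^2 = 38025 ≡ 224 (mod 367)
6^16 ≡ 224^2 = 50176 ≡ 264 (mod 367)
6^32 ≡ 264^2 = 69696 ≡ 333 (mod 367)
6^64 ≡ 333^2 = 110889 ≡ 55 (mod 367)
6^128 ≡ 55^2 = 3025 ≡ 89 (mod 367)
183 = 128 + 32 + 16 + 4 + 2 + 1 in binary powers of 2.
So 6^183 ≡ 89 · 333 · 264 · 195 · 36 · 6 ≡ 366 (mod 367).
Since 6^d ≡ 366 (mod 367), base 6 does not prove 367 composite.

366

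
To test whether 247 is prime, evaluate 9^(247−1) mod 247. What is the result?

235

9^1 ≡ 9 (mod 247)
9^2 ≡ 9^2 = 81 ≡ 81 (mod 247)
9^4 ≡ 81^2 = 6561 ≡ 139 (mod 247)
9^8 ≡ 139^2 = 19321 ≡ 55 (mod 247)
9^16 ≡ 55^2 = 3025 ≡ 61 (mod 247)
9^32 ≡ 61^2 = 3721 ≡ 16 (mod 247)
9^64 ≡ 16^2 = 256 ≡ 9 (mod 247)
9^128 ≡ 9^2 = 81 ≡ 81 (mod 247)
246 = 128 + 64 + 32 + 16 + 4 + 2 in binary powers of 2.
So 9^246 ≡ 81 · 9 · 16 · 61 · 139 · 81 ≡ 235 (mod 247).
Since 235 ≠ 1, base 9 is a Fermat witness: 247 is composite.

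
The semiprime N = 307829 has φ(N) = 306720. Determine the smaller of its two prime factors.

541

φ(n) = (p−1)(q−1) = n − (p+q) + 1, so p + q = 307829 − 306720 + 1 = 1110.
p and q are the roots of t² − 1110t + 307829 = 0.
Discriminant: 1110² − 4·307829 = 1232100 − 1231316 = 784; √784 = 28.
q = (1110 − 28)/2 = 541, p = (1110 + 28)/2 = 569.
Check: 541 · 569 = 307829.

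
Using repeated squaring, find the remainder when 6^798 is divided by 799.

6^1 ≡ 6 (mod 799)
6^2 ≡ 6^2 = 36 ≡ 36 (mod 799)
6^4 ≡ 36^2 = 1296 ≡ 497 (mod 799)
6^8 ≡ 497^2 = 247009 ≡ 118 (mod 799)
6^16 ≡ 118^2 = 13924 ≡ 341 (mod 799)
6^32 ≡ 341^2 = 116281 ≡ 426 (mod 799)
6^64 ≡ 426^2 = 181476 ≡ 103 (mod 799)
6^128 ≡ 103^2 = 10609 ≡ 222 (mod 799)
6^256 ≡ 222^2 = 49284 ≡ 545 (mod 799)
6^512 ≡ 545^2 = 297025 ≡ 596 (mod 799)
798 = 512 + 256 + 16 + 8 + 4 + 2 in binary powers of 2.
So 6^798 ≡ 596 · 545 · 341 · 118 · 497 · 36 ≡ 247 (mod 799).
Since 247 ≠ 1, base 6 is a Fermat witness: 799 is composite.

247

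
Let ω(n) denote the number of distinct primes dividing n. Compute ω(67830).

67830 = 2 · 33915
33915 = 3 · 11305
11305 = 5 · 2261
2261 = 7 · 323
323 = 17 · 19
67830 = 2 · 3 · 5 · 7 · 17 · 19, which has 6 distinct prime factors.

6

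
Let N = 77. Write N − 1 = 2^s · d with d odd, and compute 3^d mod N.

59

77 − 1 = 76 = 2^2 · 19, so d = 19.
3^1 ≡ 3 (mod 77)
3^2 ≡ 3^2 = 9 ≡ 9 (mod 77)
3^4 ≡ 9^2 = 81 ≡ 4 (mod 77)
3^8 ≡ 4^2 = 16 ≡ 16 (mod 77)
3^16 ≡ 16^2 = 256 ≡ 25 (mod 77)
19 = 16 + 2 + 1 in binary powers of 2.
So 3^19 ≡ 25 · 9 · 3 ≡ 59 (mod 77).
Squaring chain: 59 → 16; never reaches −1, so base 3 is a Miller–Rabin witness that 77 is composite.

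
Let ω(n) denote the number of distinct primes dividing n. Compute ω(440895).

6

440895 = 3 · 146965
146965 = 5 · 29393
29393 = 7 · 4199
4199 = 13 · 323
323 = 17 · 19
440895 = 3 · 5 · 7 · 13 · 17 · 19, which has 6 distinct prime factors.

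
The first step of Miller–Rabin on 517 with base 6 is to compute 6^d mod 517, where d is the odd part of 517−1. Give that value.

486

517 − 1 = 516 = 2^2 · 129, so d = 129.
6^1 ≡ 6 (mod 517)
6^2 ≡ 6^2 = 36 ≡ 36 (mod 517)
6^4 ≡ 36^2 = 1296 ≡ 262 (mod 517)
6^8 ≡ 262^2 = 68644 ≡ 400 (mod 517)
6^16 ≡ 400^2 = 160000 ≡ 247 (mod 517)
6^32 ≡ 247^2 = 61009 ≡ 3 (mod 517)
6^64 ≡ 3^2 = 9 ≡ 9 (mod 517)
6^128 ≡ 9^2 = 81 ≡ 81 (mod 517)
129 = 128 + 1 in binary powers of 2.
So 6^129 ≡ 81 · 6 ≡ 486 (mod 517).
Squaring chain: 486 → 444; never reaches −1, so base 6 is a Miller–Rabin witness that 517 is composite.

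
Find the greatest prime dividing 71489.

97

71489 = 11 · 6499
6499 = 67 · 97
97 is prime.
So 71489 = 11 · 67 · 97; the largest prime factor is 97.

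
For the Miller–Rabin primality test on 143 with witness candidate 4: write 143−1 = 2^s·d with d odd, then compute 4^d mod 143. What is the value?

114

143 − 1 = 142 = 2^1 · 71, so d = 71.
4^1 ≡ 4 (mod 143)
4^2 ≡ 4^2 = 16 ≡ 16 (mod 143)
4^4 ≡ 16^2 = 256 ≡ 113 (mod 143)
4^8 ≡ 113^2 = 12769 ≡ 42 (mod 143)
4^16 ≡ 42^2 = 1764 ≡ 48 (mod 143)
4^32 ≡ 48^2 = 2304 ≡ 16 (mod 143)
4^64 ≡ 16^2 = 256 ≡ 113 (mod 143)
71 = 64 + 4 + 2 + 1 in binary powers of 2.
So 4^71 ≡ 113 · 113 · 16 · 4 ≡ 114 (mod 143).
Squaring chain: 114; never reaches −1, so base 4 is a Miller–Rabin witness that 143 is composite.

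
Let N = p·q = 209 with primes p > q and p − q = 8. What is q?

Since p = q + 8, we have 209 = q(q + 8), so q² + 8q − 209 = 0.
Discriminant: 8² + 4·209 = 64 + 836 = 900; √900 = 30.
q = (−8 + 30)/2 = 11, and p = q + 8 = 19.
Check: 11 · 19 = 209.

11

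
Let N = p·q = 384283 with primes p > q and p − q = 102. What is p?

Since p = q + 102, we have 384283 = q(q + 102), so q² + 102q − 384283 = 0.
Discriminant: 102² + 4·384283 = 10404 + 1537132 = 1547536; √1547536 = 1244.
q = (−102 + 1244)/2 = 571, and p = q + 102 = 673.
Check: 571 · 673 = 384283.

673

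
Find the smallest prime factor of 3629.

19

3629 is odd.
Digit sum 20, not divisible by 3.
Ends in 9: not divisible by 5.
7: 3629 = 7·518 + 3
11: 3629 = 11·329 + 10
13: 3629 = 13·279 + 2
17: 3629 = 17·213 + 8
19: 3629 = 19·191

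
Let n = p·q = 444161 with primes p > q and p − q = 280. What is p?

Since p = q + 280, we have 444161 = q(q + 280), so q² + 280q − 444161 = 0.
Discriminant: 280² + 4·444161 = 78400 + 1776644 = 1855044; √1855044 = 1362.
q = (−280 + 1362)/2 = 541, and p = q + 280 = 821.
Check: 541 · 821 = 444161.

821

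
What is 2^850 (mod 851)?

2^1 ≡ 2 (mod 851)
2^2 ≡ 2^2 = 4 ≡ 4 (mod 851)
2^4 ≡ 4^2 = 16 ≡ 16 (mod 851)
2^8 ≡ 16^2 = 256 ≡ 256 (mod 851)
2^16 ≡ 256^2 = 65536 ≡ 9 (mod 851)
2^32 ≡ 9^2 = 81 ≡ 81 (mod 851)
2^64 ≡ 81^2 = 6561 ≡ 604 (mod 851)
2^128 ≡ 604^2 = 364816 ≡ 588 (mod 851)
2^256 ≡ 588^2 = 345744 ≡ 238 (mod 851)
2^512 ≡ 238^2 = 56644 ≡ 478 (mod 851)
850 = 512 + 256 + 64 + 16 + 2 in binary powers of 2.
So 2^850 ≡ 478 · 238 · 604 · 9 · 4 ≡ 169 (mod 851).
Since 169 ≠ 1, base 2 is a Fermat witness: 851 is composite.

169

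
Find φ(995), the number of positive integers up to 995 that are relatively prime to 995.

Factor: 995 = 5 · 199.
φ(995) = (5−1) · (199−1) = 4 · 198 = 792.

792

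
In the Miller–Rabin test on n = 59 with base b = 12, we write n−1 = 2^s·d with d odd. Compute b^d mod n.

59 − 1 = 58 = 2^1 · 29, so d = 29.
12^1 ≡ 12 (mod 59)
12^2 ≡ 12^2 = 144 ≡ 26 (mod 59)
12^4 ≡ 26^2 = 676 ≡ 27 (mod 59)
12^8 ≡ 27^2 = 729 ≡ 21 (mod 59)
12^16 ≡ 21^2 = 441 ≡ 28 (mod 59)
29 = 16 + 8 + 4 + 1 in binary powers of 2.
So 12^29 ≡ 28 · 21 · 27 · 12 ≡ 1 (mod 59).
Since 12^d ≡ 1 (mod 59), base 12 does not prove 59 composite.

1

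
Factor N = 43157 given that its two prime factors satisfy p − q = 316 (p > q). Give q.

103

Since p = q + 316, we have 43157 = q(q + 316), so q² + 316q − 43157 = 0.
Discriminant: 316² + 4·43157 = 99856 + 172628 = 272484; √272484 = 522.
q = (−316 + 522)/2 = 103, and p = q + 316 = 419.
Check: 103 · 419 = 43157.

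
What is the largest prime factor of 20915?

20915 = 5 · 4183
4183 = 47 · 89
89 is prime.
So 20915 = 5 · 47 · 89; the largest prime factor is 89.

89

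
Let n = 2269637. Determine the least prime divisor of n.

41

2269637 is odd.
Digit sum 35, not divisible by 3.
Ends in 7: not divisible by 5.
7: 2269637 = 7·324233 + 6
11: 2269637 = 11·206330 + 7
13: 2269637 = 13·174587 + 6
17: 2269637 = 17·133508 + 1
19: 2269637 = 19·119454 + 11
23: 2269637 = 23·98679 + 20
29: 2269637 = 29·78263 + 10
31: 2269637 = 31·73214 + 3
37: 2269637 = 37·61341 + 20
41: 2269637 = 41·55357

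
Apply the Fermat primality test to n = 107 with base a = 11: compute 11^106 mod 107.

1

11^1 ≡ 11 (mod 107)
11^2 ≡ 11^2 = 121 ≡ 14 (mod 107)
11^4 ≡ 14^2 = 196 ≡ 89 (mod 107)
11^8 ≡ 89^2 = 7921 ≡ 3 (mod 107)
11^16 ≡ 3^2 = 9 ≡ 9 (mod 107)
11^32 ≡ 9^2 = 81 ≡ 81 (mod 107)
11^64 ≡ 81^2 = 6561 ≡ 34 (mod 107)
106 = 64 + 32 + 8 + 2 in binary powers of 2.
So 11^106 ≡ 34 · 81 · 3 · 14 ≡ 1 (mod 107).
Since the result is 1, base 11 gives no evidence that 107 is composite.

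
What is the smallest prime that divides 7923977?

7923977 is odd.
Digit sum 44, not divisible by 3.
Ends in 7: not divisible by 5.
7: 7923977 = 7·1131996 + 5
11: 7923977 = 11·720361 + 6
13: 7923977 = 13·609536 + 9
17: 7923977 = 17·466116 + 5
19: 7923977 = 19·417051 + 8
23: 7923977 = 23·344520 + 17
29: 7923977 = 29·273240 + 17
31: 7923977 = 31·255612 + 5
37: 7923977 = 37·214161 + 20
41: 7923977 = 41·193267 + 30
43: 7923977 = 43·184278 + 23
47: 7923977 = 47·168595 + 12
53: 7923977 = 53·149509

53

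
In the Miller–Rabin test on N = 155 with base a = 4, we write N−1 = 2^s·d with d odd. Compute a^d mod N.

109

155 − 1 = 154 = 2^1 · 77, so d = 77.
4^1 ≡ 4 (mod 155)
4^2 ≡ 4^2 = 16 ≡ 16 (mod 155)
4^4 ≡ 16^2 = 256 ≡ 101 (mod 155)
4^8 ≡ 101^2 = 10201 ≡ 126 (mod 155)
4^16 ≡ 126^2 = 15876 ≡ 66 (mod 155)
4^32 ≡ 66^2 = 4356 ≡ 16 (mod 155)
4^64 ≡ 16^2 = 256 ≡ 101 (mod 155)
77 = 64 + 8 + 4 + 1 in binary powers of 2.
So 4^77 ≡ 101 · 126 · 101 · 4 ≡ 109 (mod 155).
Squaring chain: 109; never reaches −1, so base 4 is a Miller–Rabin witness that 155 is composite.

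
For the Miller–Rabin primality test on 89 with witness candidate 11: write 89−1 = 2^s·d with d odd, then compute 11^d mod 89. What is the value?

88

89 − 1 = 88 = 2^3 · 11, so d = 11.
11^1 ≡ 11 (mod 89)
11^2 ≡ 11^2 = 121 ≡ 32 (mod 89)
11^4 ≡ 32^2 = 1024 ≡ 45 (mod 89)
11^8 ≡ 45^2 = 2025 ≡ 67 (mod 89)
11 = 8 + 2 + 1 in binary powers of 2.
So 11^11 ≡ 67 · 32 · 11 ≡ 88 (mod 89).
Since 11^d ≡ 88 (mod 89), base 11 does not prove 89 composite.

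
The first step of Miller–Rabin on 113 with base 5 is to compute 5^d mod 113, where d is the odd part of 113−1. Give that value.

113 − 1 = 112 = 2^4 · 7, so d = 7.
5^1 ≡ 5 (mod 113)
5^2 ≡ 5^2 = 25 ≡ 25 (mod 113)
5^4 ≡ 25^2 = 625 ≡ 60 (mod 113)
7 = 4 + 2 + 1 in binary powers of 2.
So 5^7 ≡ 60 · 25 · 5 ≡ 42 (mod 113).
Squaring chain: 42 → 69 → 15 → 112; reaches −1, so base 5 does not prove 113 composite.

42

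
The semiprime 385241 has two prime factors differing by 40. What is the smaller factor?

601

Since p = q + 40, we have 385241 = q(q + 40), so q² + 40q − 385241 = 0.
Discriminant: 40² + 4·385241 = 1600 + 1540964 = 1542564; √1542564 = 1242.
q = (−40 + 1242)/2 = 601, and p = q + 40 = 641.
Check: 601 · 641 = 385241.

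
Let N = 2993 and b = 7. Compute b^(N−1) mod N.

7^1 ≡ 7 (mod 2993)
7^2 ≡ 7^2 = 49 ≡ 49 (mod 2993)
7^4 ≡ 49^2 = 2401 ≡ 2401 (mod 2993)
7^8 ≡ 2401^2 = 5764801 ≡ 283 (mod 2993)
7^16 ≡ 283^2 = 80089 ≡ 2271 (mod 2993)
7^32 ≡ 2271^2 = 5157441 ≡ 502 (mod 2993)
7^64 ≡ 502^2 = 252004 ≡ 592 (mod 2993)
7^128 ≡ 592^2 = 350464 ≡ 283 (mod 2993)
7^256 ≡ 283^2 = 80089 ≡ 2271 (mod 2993)
7^512 ≡ 2271^2 = 5157441 ≡ 502 (mod 2993)
7^1024 ≡ 502^2 = 252004 ≡ 592 (mod 2993)
7^2048 ≡ 592^2 = 350464 ≡ 283 (mod 2993)
2992 = 2048 + 512 + 256 + 128 + 32 + 16 in binary powers of 2.
So 7^2992 ≡ 283 · 502 · 2271 · 283 · 502 · 2271 ≡ 1322 (mod 2993).
Since 1322 ≠ 1, base 7 is a Fermat witness: 2993 is composite.

1322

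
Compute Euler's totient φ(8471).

8232

Factor: 8471 = 43 · 197.
φ(8471) = (43−1) · (197−1) = 42 · 196 = 8232.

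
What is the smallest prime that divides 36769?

83

36769 is odd.
Digit sum 31, not divisible by 3.
Ends in 9: not divisible by 5.
7: 36769 = 7·5252 + 5
11: 36769 = 11·3342 + 7
13: 36769 = 13·2828 + 5
17: 36769 = 17·2162 + 15
19: 36769 = 19·1935 + 4
23: 36769 = 23·1598 + 15
29: 36769 = 29·1267 + 26
31: 36769 = 31·1186 + 3
37: 36769 = 37·993 + 28
41: 36769 = 41·896 + 33
43: 36769 = 43·855 + 4
47: 36769 = 47·782 + 15
53: 36769 = 53·693 + 40
59: 36769 = 59·623 + 12
61: 36769 = 61·602 + 47
67: 36769 = 67·548 + 53
71: 36769 = 71·517 + 62
73: 36769 = 73·503 + 50
79: 36769 = 79·465 + 34
83: 36769 = 83·443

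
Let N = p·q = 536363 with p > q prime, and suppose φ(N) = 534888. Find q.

φ(n) = (p−1)(q−1) = n − (p+q) + 1, so p + q = 536363 − 534888 + 1 = 1476.
p and q are the roots of t² − 1476t + 536363 = 0.
Discriminant: 1476² − 4·536363 = 2178576 − 2145452 = 33124; √33124 = 182.
q = (1476 − 182)/2 = 647, p = (1476 + 182)/2 = 829.
Check: 647 · 829 = 536363.

647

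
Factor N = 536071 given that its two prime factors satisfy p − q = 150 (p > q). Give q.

661

Since p = q + 150, we have 536071 = q(q + 150), so q² + 150q − 536071 = 0.
Discriminant: 150² + 4·536071 = 22500 + 2144284 = 2166784; √2166784 = 1472.
q = (−150 + 1472)/2 = 661, and p = q + 150 = 811.
Check: 661 · 811 = 536071.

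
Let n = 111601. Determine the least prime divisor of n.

111601 is odd.
Digit sum 10, not divisible by 3.
Ends in 1: not divisible by 5.
7: 111601 = 7·15943

7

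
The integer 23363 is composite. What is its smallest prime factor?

61

23363 is odd.
Digit sum 17, not divisible by 3.
Ends in 3: not divisible by 5.
7: 23363 = 7·3337 + 4
11: 23363 = 11·2123 + 10
13: 23363 = 13·1797 + 2
17: 23363 = 17·1374 + 5
19: 23363 = 19·1229 + 12
23: 23363 = 23·1015 + 18
29: 23363 = 29·805 + 18
31: 23363 = 31·753 + 20
37: 23363 = 37·631 + 16
41: 23363 = 41·569 + 34
43: 23363 = 43·543 + 14
47: 23363 = 47·497 + 4
53: 23363 = 53·440 + 43
59: 23363 = 59·395 + 58
61: 23363 = 61·383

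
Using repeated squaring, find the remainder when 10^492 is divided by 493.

132

10^1 ≡ 10 (mod 493)
10^2 ≡ 10^2 = 100 ≡ 100 (mod 493)
10^4 ≡ 100^2 = 10000 ≡ 140 (mod 493)
10^8 ≡ 140^2 = 19600 ≡ 373 (mod 493)
10^16 ≡ 373^2 = 139129 ≡ 103 (mod 493)
10^32 ≡ 103^2 = 10609 ≡ 256 (mod 493)
10^64 ≡ 256^2 = 65536 ≡ 460 (mod 493)
10^128 ≡ 460^2 = 211600 ≡ 103 (mod 493)
10^256 ≡ 103^2 = 10609 ≡ 256 (mod 493)
492 = 256 + 128 + 64 + 32 + 8 + 4 in binary powers of 2.
So 10^492 ≡ 256 · 103 · 460 · 256 · 373 · 140 ≡ 132 (mod 493).
Since 132 ≠ 1, base 10 is a Fermat witness: 493 is composite.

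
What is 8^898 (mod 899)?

8^1 ≡ 8 (mod 899)
8^2 ≡ 8^2 = 64 ≡ 64 (mod 899)
8^4 ≡ 64^2 = 4096 ≡ 500 (mod 899)
8^8 ≡ 500^2 = 250000 ≡ 78 (mod 899)
8^16 ≡ 78^2 = 6084 ≡ 690 (mod 899)
8^32 ≡ 690^2 = 476100 ≡ 529 (mod 899)
8^64 ≡ 529^2 = 279841 ≡ 252 (mod 899)
8^128 ≡ 252^2 = 63504 ≡ 574 (mod 899)
8^256 ≡ 574^2 = 329476 ≡ 442 (mod 899)
8^512 ≡ 442^2 = 195364 ≡ 281 (mod 899)
898 = 512 + 256 + 128 + 2 in binary powers of 2.
So 8^898 ≡ 281 · 442 · 574 · 64 ≡ 760 (mod 899).
Since 760 ≠ 1, base 8 is a Fermat witness: 899 is composite.

760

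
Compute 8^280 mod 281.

8^1 ≡ 8 (mod 281)
8^2 ≡ 8^2 = 64 ≡ 64 (mod 281)
8^4 ≡ 64^2 = 4096 ≡ 162 (mod 281)
8^8 ≡ 162^2 = 26244 ≡ 111 (mod 281)
8^16 ≡ 111^2 = 12321 ≡ 238 (mod 281)
8^32 ≡ 238^2 = 56644 ≡ 163 (mod 281)
8^64 ≡ 163^2 = 26569 ≡ 155 (mod 281)
8^128 ≡ 155^2 = 24025 ≡ 140 (mod 281)
8^256 ≡ 140^2 = 19600 ≡ 211 (mod 281)
280 = 256 + 16 + 8 in binary powers of 2.
So 8^280 ≡ 211 · 238 · 111 ≡ 1 (mod 281).
Since the result is 1, base 8 gives no evidence that 281 is composite.

1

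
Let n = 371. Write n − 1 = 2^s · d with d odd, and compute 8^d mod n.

371 − 1 = 370 = 2^1 · 185, so d = 185.
8^1 ≡ 8 (mod 371)
8^2 ≡ 8^2 = 64 ≡ 64 (mod 371)
8^4 ≡ 64^2 = 4096 ≡ 15 (mod 371)
8^8 ≡ 15^2 = 225 ≡ 225 (mod 371)
8^16 ≡ 225^2 = 50625 ≡ 169 (mod 371)
8^32 ≡ 169^2 = 28561 ≡ 365 (mod 371)
8^64 ≡ 365^2 = 133225 ≡ 36 (mod 371)
8^128 ≡ 36^2 = 1296 ≡ 183 (mod 371)
185 = 128 + 32 + 16 + 8 + 1 in binary powers of 2.
So 8^185 ≡ 183 · 365 · 169 · 225 · 8 ≡ 71 (mod 371).
Squaring chain: 71; never reaches −1, so base 8 is a Miller–Rabin witness that 371 is composite.

71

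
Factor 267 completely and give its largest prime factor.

89

267 = 3 · 89
89 is prime.
So 267 = 3 · 89; the largest prime factor is 89.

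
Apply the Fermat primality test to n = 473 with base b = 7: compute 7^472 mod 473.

7^1 ≡ 7 (mod 473)
7^2 ≡ 7^2 = 49 ≡ 49 (mod 473)
7^4 ≡ 49^2 = 2401 ≡ 36 (mod 473)
7^8 ≡ 36^2 = 1296 ≡ 350 (mod 473)
7^16 ≡ 350^2 = 122500 ≡ 466 (mod 473)
7^32 ≡ 466^2 = 217156 ≡ 49 (mod 473)
7^64 ≡ 49^2 = 2401 ≡ 36 (mod 473)
7^128 ≡ 36^2 = 1296 ≡ 350 (mod 473)
7^256 ≡ 350^2 = 122500 ≡ 466 (mod 473)
472 = 256 + 128 + 64 + 16 + 8 in binary powers of 2.
So 7^472 ≡ 466 · 350 · 36 · 466 · 350 ≡ 423 (mod 473).
Since 423 ≠ 1, base 7 is a Fermat witness: 473 is composite.

423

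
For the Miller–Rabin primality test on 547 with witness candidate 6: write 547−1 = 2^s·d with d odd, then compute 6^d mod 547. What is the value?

547 − 1 = 546 = 2^1 · 273, so d = 273.
6^1 ≡ 6 (mod 547)
6^2 ≡ 6^2 = 36 ≡ 36 (mod 547)
6^4 ≡ 36^2 = 1296 ≡ 202 (mod 547)
6^8 ≡ 202^2 = 40804 ≡ 326 (mod 547)
6^16 ≡ 326^2 = 106276 ≡ 158 (mod 547)
6^32 ≡ 158^2 = 24964 ≡ 349 (mod 547)
6^64 ≡ 349^2 = 121801 ≡ 367 (mod 547)
6^128 ≡ 367^2 = 134689 ≡ 127 (mod 547)
6^256 ≡ 127^2 = 16129 ≡ 266 (mod 547)
273 = 256 + 16 + 1 in binary powers of 2.
So 6^273 ≡ 266 · 158 · 6 ≡ 1 (mod 547).
Since 6^d ≡ 1 (mod 547), base 6 does not prove 547 composite.

1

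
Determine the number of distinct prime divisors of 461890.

6

461890 = 2 · 230945
230945 = 5 · 46189
46189 = 11 · 4199
4199 = 13 · 323
323 = 17 · 19
461890 = 2 · 5 · 11 · 13 · 17 · 19, which has 6 distinct prime factors.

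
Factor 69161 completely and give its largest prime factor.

69161 = 23 · 3007
3007 = 31 · 97
97 is prime.
So 69161 = 23 · 31 · 97; the largest prime factor is 97.

97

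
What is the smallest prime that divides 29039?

29039 is odd.
Digit sum 23, not divisible by 3.
Ends in 9: not divisible by 5.
7: 29039 = 7·4148 + 3
11: 29039 = 11·2639 + 10
13: 29039 = 13·2233 + 10
17: 29039 = 17·1708 + 3
19: 29039 = 19·1528 + 7
23: 29039 = 23·1262 + 13
29: 29039 = 29·1001 + 10
31: 29039 = 31·936 + 23
37: 29039 = 37·784 + 31
41: 29039 = 41·708 + 11
43: 29039 = 43·675 + 14
47: 29039 = 47·617 + 40
53: 29039 = 53·547 + 48
59: 29039 = 59·492 + 11
61: 29039 = 61·476 + 3
67: 29039 = 67·433 + 28
71: 29039 = 71·409

71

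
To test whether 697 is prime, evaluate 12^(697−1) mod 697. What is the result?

611

12^1 ≡ 12 (mod 697)
12^2 ≡ 12^2 = 144 ≡ 144 (mod 697)
12^4 ≡ 144^2 = 20736 ≡ 523 (mod 697)
12^8 ≡ 523^2 = 273529 ≡ 305 (mod 697)
12^16 ≡ 305^2 = 93025 ≡ 324 (mod 697)
12^32 ≡ 324^2 = 104976 ≡ 426 (mod 697)
12^64 ≡ 426^2 = 181476 ≡ 256 (mod 697)
12^128 ≡ 256^2 = 65536 ≡ 18 (mod 697)
12^256 ≡ 18^2 = 324 ≡ 324 (mod 697)
12^512 ≡ 324^2 = 104976 ≡ 426 (mod 697)
696 = 512 + 128 + 32 + 16 + 8 in binary powers of 2.
So 12^696 ≡ 426 · 18 · 426 · 324 · 305 ≡ 611 (mod 697).
Since 611 ≠ 1, base 12 is a Fermat witness: 697 is composite.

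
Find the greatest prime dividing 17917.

41

17917 = 19 · 943
943 = 23 · 41
41 is prime.
So 17917 = 19 · 23 · 41; the largest prime factor is 41.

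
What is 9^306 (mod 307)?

9^1 ≡ 9 (mod 307)
9^2 ≡ 9^2 = 81 ≡ 81 (mod 307)
9^4 ≡ 81^2 = 6561 ≡ 114 (mod 307)
9^8 ≡ 114^2 = 12996 ≡ 102 (mod 307)
9^16 ≡ 102^2 = 10404 ≡ 273 (mod 307)
9^32 ≡ 273^2 = 74529 ≡ 235 (mod 307)
9^64 ≡ 235^2 = 55225 ≡ 272 (mod 307)
9^128 ≡ 272^2 = 73984 ≡ 304 (mod 307)
9^256 ≡ 304^2 = 92416 ≡ 9 (mod 307)
306 = 256 + 32 + 16 + 2 in binary powers of 2.
So 9^306 ≡ 9 · 235 · 273 · 81 ≡ 1 (mod 307).
Since the result is 1, base 9 gives no evidence that 307 is composite.

1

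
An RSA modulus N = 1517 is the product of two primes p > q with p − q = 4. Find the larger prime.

41

Since p = q + 4, we have 1517 = q(q + 4), so q² + 4q − 1517 = 0.
Discriminant: 4² + 4·1517 = 16 + 6068 = 6084; √6084 = 78.
q = (−4 + 78)/2 = 37, and p = q + 4 = 41.
Check: 37 · 41 = 1517.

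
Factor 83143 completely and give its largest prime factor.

83143 = 29 · 2867
2867 = 47 · 61
61 is prime.
So 83143 = 29 · 47 · 61; the largest prime factor is 61.

61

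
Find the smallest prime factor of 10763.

10763 is odd.
Digit sum 17, not divisible by 3.
Ends in 3: not divisible by 5.
7: 10763 = 7·1537 + 4
11: 10763 = 11·978 + 5
13: 10763 = 13·827 + 12
17: 10763 = 17·633 + 2
19: 10763 = 19·566 + 9
23: 10763 = 23·467 + 22
29: 10763 = 29·371 + 4
31: 10763 = 31·347 + 6
37: 10763 = 37·290 + 33
41: 10763 = 41·262 + 21
43: 10763 = 43·250 + 13
47: 10763 = 47·229

47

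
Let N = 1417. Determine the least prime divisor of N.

13

1417 is odd.
Digit sum 13, not divisible by 3.
Ends in 7: not divisible by 5.
7: 1417 = 7·202 + 3
11: 1417 = 11·128 + 9
13: 1417 = 13·109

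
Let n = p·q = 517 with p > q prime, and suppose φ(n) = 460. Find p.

φ(n) = (p−1)(q−1) = n − (p+q) + 1, so p + q = 517 − 460 + 1 = 58.
p and q are the roots of t² − 58t + 517 = 0.
Discriminant: 58² − 4·517 = 3364 − 2068 = 1296; √1296 = 36.
q = (58 − 36)/2 = 11, p = (58 + 36)/2 = 47.
Check: 11 · 47 = 517.

47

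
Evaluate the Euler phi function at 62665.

49200

Factor: 62665 = 5 · 83 · 151.
φ(62665) = (5−1) · (83−1) · (151−1) = 4 · 82 · 150 = 49200.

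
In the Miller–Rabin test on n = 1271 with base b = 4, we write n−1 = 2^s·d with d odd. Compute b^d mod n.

1024

1271 − 1 = 1270 = 2^1 · 635, so d = 635.
4^1 ≡ 4 (mod 1271)
4^2 ≡ 4^2 = 16 ≡ 16 (mod 1271)
4^4 ≡ 16^2 = 256 ≡ 256 (mod 1271)
4^8 ≡ 256^2 = 65536 ≡ 715 (mod 1271)
4^16 ≡ 715^2 = 511225 ≡ 283 (mod 1271)
4^32 ≡ 283^2 = 80089 ≡ 16 (mod 1271)
4^64 ≡ 16^2 = 256 ≡ 256 (mod 1271)
4^128 ≡ 256^2 = 65536 ≡ 715 (mod 1271)
4^256 ≡ 715^2 = 511225 ≡ 283 (mod 1271)
4^512 ≡ 283^2 = 80089 ≡ 16 (mod 1271)
635 = 512 + 64 + 32 + 16 + 8 + 2 + 1 in binary powers of 2.
So 4^635 ≡ 16 · 256 · 16 · 283 · 715 · 16 · 4 ≡ 1024 (mod 1271).
Squaring chain: 1024; never reaches −1, so base 4 is a Miller–Rabin witness that 1271 is composite.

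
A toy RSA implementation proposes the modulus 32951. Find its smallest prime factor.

32951 is odd.
Digit sum 20, not divisible by 3.
Ends in 1: not divisible by 5.
7: 32951 = 7·4707 + 2
11: 32951 = 11·2995 + 6
13: 32951 = 13·2534 + 9
17: 32951 = 17·1938 + 5
19: 32951 = 19·1734 + 5
23: 32951 = 23·1432 + 15
29: 32951 = 29·1136 + 7
31: 32951 = 31·1062 + 29
37: 32951 = 37·890 + 21
41: 32951 = 41·803 + 28
43: 32951 = 43·766 + 13
47: 32951 = 47·701 + 4
53: 32951 = 53·621 + 38
59: 32951 = 59·558 + 29
61: 32951 = 61·540 + 11
67: 32951 = 67·491 + 54
71: 32951 = 71·464 + 7
73: 32951 = 73·451 + 28
79: 32951 = 79·417 + 8
83: 32951 = 83·397

83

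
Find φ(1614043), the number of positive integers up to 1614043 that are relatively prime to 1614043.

1569960

Factor: 1614043 = 71 · 127 · 179.
φ(1614043) = (71−1) · (127−1) · (179−1) = 70 · 126 · 178 = 1569960.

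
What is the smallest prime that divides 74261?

74261 is odd.
Digit sum 20, not divisible by 3.
Ends in 1: not divisible by 5.
7: 74261 = 7·10608 + 5
11: 74261 = 11·6751

11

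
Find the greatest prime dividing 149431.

89

149431 = 23 · 6497
6497 = 73 · 89
89 is prime.
So 149431 = 23 · 73 · 89; the largest prime factor is 89.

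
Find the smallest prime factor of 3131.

31

3131 is odd.
Digit sum 8, not divisible by 3.
Ends in 1: not divisible by 5.
7: 3131 = 7·447 + 2
11: 3131 = 11·284 + 7
13: 3131 = 13·240 + 11
17: 3131 = 17·184 + 3
19: 3131 = 19·164 + 15
23: 3131 = 23·136 + 3
29: 3131 = 29·107 + 28
31: 3131 = 31·101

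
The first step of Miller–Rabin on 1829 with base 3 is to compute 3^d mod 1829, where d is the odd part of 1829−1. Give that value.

1829 − 1 = 1828 = 2^2 · 457, so d = 457.
3^1 ≡ 3 (mod 1829)
3^2 ≡ 3^2 = 9 ≡ 9 (mod 1829)
3^4 ≡ 9^2 = 81 ≡ 81 (mod 1829)
3^8 ≡ 81^2 = 6561 ≡ 1074 (mod 1829)
3^16 ≡ 1074^2 = 1153476 ≡ 1206 (mod 1829)
3^32 ≡ 1206^2 = 1454436 ≡ 381 (mod 1829)
3^64 ≡ 381^2 = 145161 ≡ 670 (mod 1829)
3^128 ≡ 670^2 = 448900 ≡ 795 (mod 1829)
3^256 ≡ 795^2 = 632025 ≡ 1020 (mod 1829)
457 = 256 + 128 + 64 + 8 + 1 in binary powers of 2.
So 3^457 ≡ 1020 · 795 · 670 · 1074 · 3 ≡ 1195 (mod 1829).
Squaring chain: 1195 → 1405; never reaches −1, so base 3 is a Miller–Rabin witness that 1829 is composite.

1195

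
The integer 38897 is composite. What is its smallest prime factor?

38897 is odd.
Digit sum 35, not divisible by 3.
Ends in 7: not divisible by 5.
7: 38897 = 7·5556 + 5
11: 38897 = 11·3536 + 1
13: 38897 = 13·2992 + 1
17: 38897 = 17·2288 + 1
19: 38897 = 19·2047 + 4
23: 38897 = 23·1691 + 4
29: 38897 = 29·1341 + 8
31: 38897 = 31·1254 + 23
37: 38897 = 37·1051 + 10
41: 38897 = 41·948 + 29
43: 38897 = 43·904 + 25
47: 38897 = 47·827 + 28
53: 38897 = 53·733 + 48
59: 38897 = 59·659 + 16
61: 38897 = 61·637 + 40
67: 38897 = 67·580 + 37
71: 38897 = 71·547 + 60
73: 38897 = 73·532 + 61
79: 38897 = 79·492 + 29
83: 38897 = 83·468 + 53
89: 38897 = 89·437 + 4
97: 38897 = 97·401

97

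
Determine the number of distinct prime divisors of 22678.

22678 = 2 · 11339
11339 = 17 · 667
667 = 23 · 29
22678 = 2 · 17 · 23 · 29, which has 4 distinct prime factors.

4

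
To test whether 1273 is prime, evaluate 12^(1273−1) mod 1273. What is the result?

210

12^1 ≡ 12 (mod 1273)
12^2 ≡ 12^2 = 144 ≡ 144 (mod 1273)
12^4 ≡ 144^2 = 20736 ≡ 368 (mod 1273)
12^8 ≡ 368^2 = 135424 ≡ 486 (mod 1273)
12^16 ≡ 486^2 = 236196 ≡ 691 (mod 1273)
12^32 ≡ 691^2 = 477481 ≡ 106 (mod 1273)
12^64 ≡ 106^2 = 11236 ≡ 1052 (mod 1273)
12^128 ≡ 1052^2 = 1106704 ≡ 467 (mod 1273)
12^256 ≡ 467^2 = 218089 ≡ 406 (mod 1273)
12^512 ≡ 406^2 = 164836 ≡ 619 (mod 1273)
12^1024 ≡ 619^2 = 383161 ≡ 1261 (mod 1273)
1272 = 1024 + 128 + 64 + 32 + 16 + 8 in binary powers of 2.
So 12^1272 ≡ 1261 · 467 · 1052 · 106 · 691 · 486 ≡ 210 (mod 1273).
Since 210 ≠ 1, base 12 is a Fermat witness: 1273 is composite.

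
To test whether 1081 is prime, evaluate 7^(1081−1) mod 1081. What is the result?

1061

7^1 ≡ 7 (mod 1081)
7^2 ≡ 7^2 = 49 ≡ 49 (mod 1081)
7^4 ≡ 49^2 = 2401 ≡ 239 (mod 1081)
7^8 ≡ 239^2 = 57121 ≡ 909 (mod 1081)
7^16 ≡ 909^2 = 826281 ≡ 397 (mod 1081)
7^32 ≡ 397^2 = 157609 ≡ 864 (mod 1081)
7^64 ≡ 864^2 = 746496 ≡ 606 (mod 1081)
7^128 ≡ 606^2 = 367236 ≡ 777 (mod 1081)
7^256 ≡ 777^2 = 603729 ≡ 531 (mod 1081)
7^512 ≡ 531^2 = 281961 ≡ 901 (mod 1081)
7^1024 ≡ 901^2 = 811801 ≡ 1051 (mod 1081)
1080 = 1024 + 32 + 16 + 8 in binary powers of 2.
So 7^1080 ≡ 1051 · 864 · 397 · 909 ≡ 1061 (mod 1081).
Since 1061 ≠ 1, base 7 is a Fermat witness: 1081 is composite.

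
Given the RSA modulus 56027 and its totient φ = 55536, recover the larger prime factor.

313

φ(n) = (p−1)(q−1) = n − (p+q) + 1, so p + q = 56027 − 55536 + 1 = 492.
p and q are the roots of t² − 492t + 56027 = 0.
Discriminant: 492² − 4·56027 = 242064 − 224108 = 17956; √17956 = 134.
q = (492 − 134)/2 = 179, p = (492 + 134)/2 = 313.
Check: 179 · 313 = 56027.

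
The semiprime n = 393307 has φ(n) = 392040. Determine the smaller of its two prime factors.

541

φ(n) = (p−1)(q−1) = n − (p+q) + 1, so p + q = 393307 − 392040 + 1 = 1268.
p and q are the roots of t² − 1268t + 393307 = 0.
Discriminant: 1268² − 4·393307 = 1607824 − 1573228 = 34596; √34596 = 186.
q = (1268 − 186)/2 = 541, p = (1268 + 186)/2 = 727.
Check: 541 · 727 = 393307.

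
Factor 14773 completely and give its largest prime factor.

14773 = 11 · 1343
1343 = 17 · 79
79 is prime.
So 14773 = 11 · 17 · 79; the largest prime factor is 79.

79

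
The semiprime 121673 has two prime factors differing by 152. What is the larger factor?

Since p = q + 152, we have 121673 = q(q + 152), so q² + 152q − 121673 = 0.
Discriminant: 152² + 4·121673 = 23104 + 486692 = 509796; √509796 = 714.
q = (−152 + 714)/2 = 281, and p = q + 152 = 433.
Check: 281 · 433 = 121673.

433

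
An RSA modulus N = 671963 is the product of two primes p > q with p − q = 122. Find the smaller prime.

Since p = q + 122, we have 671963 = q(q + 122), so q² + 122q − 671963 = 0.
Discriminant: 122² + 4·671963 = 14884 + 2687852 = 2702736; √2702736 = 1644.
q = (−122 + 1644)/2 = 761, and p = q + 122 = 883.
Check: 761 · 883 = 671963.

761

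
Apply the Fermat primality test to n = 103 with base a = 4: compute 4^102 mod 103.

4^1 ≡ 4 (mod 103)
4^2 ≡ 4^2 = 16 ≡ 16 (mod 103)
4^4 ≡ 16^2 = 256 ≡ 50 (mod 103)
4^8 ≡ 50^2 = 2500 ≡ 28 (mod 103)
4^16 ≡ 28^2 = 784 ≡ 63 (mod 103)
4^32 ≡ 63^2 = 3969 ≡ 55 (mod 103)
4^64 ≡ 55^2 = 3025 ≡ 38 (mod 103)
102 = 64 + 32 + 4 + 2 in binary powers of 2.
So 4^102 ≡ 38 · 55 · 50 · 16 ≡ 1 (mod 103).
Since the result is 1, base 4 gives no evidence that 103 is composite.

1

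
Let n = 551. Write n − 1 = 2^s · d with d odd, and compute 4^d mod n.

551 − 1 = 550 = 2^1 · 275, so d = 275.
4^1 ≡ 4 (mod 551)
4^2 ≡ 4^2 = 16 ≡ 16 (mod 551)
4^4 ≡ 16^2 = 256 ≡ 256 (mod 551)
4^8 ≡ 256^2 = 65536 ≡ 518 (mod 551)
4^16 ≡ 518^2 = 268324 ≡ 538 (mod 551)
4^32 ≡ 538^2 = 289444 ≡ 169 (mod 551)
4^64 ≡ 169^2 = 28561 ≡ 460 (mod 551)
4^128 ≡ 460^2 = 211600 ≡ 16 (mod 551)
4^256 ≡ 16^2 = 256 ≡ 256 (mod 551)
275 = 256 + 16 + 2 + 1 in binary powers of 2.
So 4^275 ≡ 256 · 538 · 16 · 4 ≡ 245 (mod 551).
Squaring chain: 245; never reaches −1, so base 4 is a Miller–Rabin witness that 551 is composite.

245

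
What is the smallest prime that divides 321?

3

321 is odd.
Digit sum 6, divisible by 3.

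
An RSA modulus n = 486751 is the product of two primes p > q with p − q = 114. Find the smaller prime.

643

Since p = q + 114, we have 486751 = q(q + 114), so q² + 114q − 486751 = 0.
Discriminant: 114² + 4·486751 = 12996 + 1947004 = 1960000; √1960000 = 1400.
q = (−114 + 1400)/2 = 643, and p = q + 114 = 757.
Check: 643 · 757 = 486751.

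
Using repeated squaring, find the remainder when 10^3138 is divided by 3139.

2363

10^1 ≡ 10 (mod 3139)
10^2 ≡ 10^2 = 100 ≡ 100 (mod 3139)
10^4 ≡ 100^2 = 10000 ≡ 583 (mod 3139)
10^8 ≡ 583^2 = 339889 ≡ 877 (mod 3139)
10^16 ≡ 877^2 = 769129 ≡ 74 (mod 3139)
10^32 ≡ 74^2 = 5476 ≡ 2337 (mod 3139)
10^64 ≡ 2337^2 = 5461569 ≡ 2848 (mod 3139)
10^128 ≡ 2848^2 = 8111104 ≡ 3067 (mod 3139)
10^256 ≡ 3067^2 = 9406489 ≡ 2045 (mod 3139)
10^512 ≡ 2045^2 = 4182025 ≡ 877 (mod 3139)
10^1024 ≡ 877^2 = 769129 ≡ 74 (mod 3139)
10^2048 ≡ 74^2 = 5476 ≡ 2337 (mod 3139)
3138 = 2048 + 1024 + 64 + 2 in binary powers of 2.
So 10^3138 ≡ 2337 · 74 · 2848 · 100 ≡ 2363 (mod 3139).
Since 2363 ≠ 1, base 10 is a Fermat witness: 3139 is composite.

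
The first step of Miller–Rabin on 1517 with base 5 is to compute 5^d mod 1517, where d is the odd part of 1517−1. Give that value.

1517 − 1 = 1516 = 2^2 · 379, so d = 379.
5^1 ≡ 5 (mod 1517)
5^2 ≡ 5^2 = 25 ≡ 25 (mod 1517)
5^4 ≡ 25^2 = 625 ≡ 625 (mod 1517)
5^8 ≡ 625^2 = 390625 ≡ 756 (mod 1517)
5^16 ≡ 756^2 = 571536 ≡ 1144 (mod 1517)
5^32 ≡ 1144^2 = 1308736 ≡ 1082 (mod 1517)
5^64 ≡ 1082^2 = 1170724 ≡ 1117 (mod 1517)
5^128 ≡ 1117^2 = 1247689 ≡ 715 (mod 1517)
5^256 ≡ 715^2 = 511225 ≡ 1513 (mod 1517)
379 = 256 + 64 + 32 + 16 + 8 + 2 + 1 in binary powers of 2.
So 5^379 ≡ 1513 · 1117 · 1082 · 1144 · 756 · 25 · 5 ≡ 402 (mod 1517).
Squaring chain: 402 → 802; never reaches −1, so base 5 is a Miller–Rabin witness that 1517 is composite.

402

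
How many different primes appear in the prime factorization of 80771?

2

80771 = 37^2 · 59
80771 = 37^2 · 59, which has 2 distinct prime factors.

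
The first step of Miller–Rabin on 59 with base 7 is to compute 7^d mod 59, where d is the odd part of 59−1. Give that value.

1

59 − 1 = 58 = 2^1 · 29, so d = 29.
7^1 ≡ 7 (mod 59)
7^2 ≡ 7^2 = 49 ≡ 49 (mod 59)
7^4 ≡ 49^2 = 2401 ≡ 41 (mod 59)
7^8 ≡ 41^2 = 1681 ≡ 29 (mod 59)
7^16 ≡ 29^2 = 841 ≡ 15 (mod 59)
29 = 16 + 8 + 4 + 1 in binary powers of 2.
So 7^29 ≡ 15 · 29 · 41 · 7 ≡ 1 (mod 59).
Since 7^d ≡ 1 (mod 59), base 7 does not prove 59 composite.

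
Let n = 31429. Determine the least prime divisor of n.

31429 is odd.
Digit sum 19, not divisible by 3.
Ends in 9: not divisible by 5.
7: 31429 = 7·4489 + 6
11: 31429 = 11·2857 + 2
13: 31429 = 13·2417 + 8
17: 31429 = 17·1848 + 13
19: 31429 = 19·1654 + 3
23: 31429 = 23·1366 + 11
29: 31429 = 29·1083 + 22
31: 31429 = 31·1013 + 26
37: 31429 = 37·849 + 16
41: 31429 = 41·766 + 23
43: 31429 = 43·730 + 39
47: 31429 = 47·668 + 33
53: 31429 = 53·593

53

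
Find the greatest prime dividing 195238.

67

195238 = 2 · 97619
97619 = 31 · 3149
3149 = 47 · 67
67 is prime.
So 195238 = 2 · 31 · 47 · 67; the largest prime factor is 67.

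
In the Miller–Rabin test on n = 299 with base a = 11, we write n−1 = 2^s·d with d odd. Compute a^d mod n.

299 − 1 = 298 = 2^1 · 149, so d = 149.
11^1 ≡ 11 (mod 299)
11^2 ≡ 11^2 = 121 ≡ 121 (mod 299)
11^4 ≡ 121^2 = 14641 ≡ 289 (mod 299)
11^8 ≡ 289^2 = 83521 ≡ 100 (mod 299)
11^16 ≡ 100^2 = 10000 ≡ 133 (mod 299)
11^32 ≡ 133^2 = 17689 ≡ 48 (mod 299)
11^64 ≡ 48^2 = 2304 ≡ 211 (mod 299)
11^128 ≡ 211^2 = 44521 ≡ 269 (mod 299)
149 = 128 + 16 + 4 + 1 in binary powers of 2.
So 11^149 ≡ 269 · 133 · 289 · 11 ≡ 267 (mod 299).
Squaring chain: 267; never reaches −1, so base 11 is a Miller–Rabin witness that 299 is composite.

267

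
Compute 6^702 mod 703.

6^1 ≡ 6 (mod 703)
6^2 ≡ 6^2 = 36 ≡ 36 (mod 703)
6^4 ≡ 36^2 = 1296 ≡ 593 (mod 703)
6^8 ≡ 593^2 = 351649 ≡ 149 (mod 703)
6^16 ≡ 149^2 = 22201 ≡ 408 (mod 703)
6^32 ≡ 408^2 = 166464 ≡ 556 (mod 703)
6^64 ≡ 556^2 = 309136 ≡ 519 (mod 703)
6^128 ≡ 519^2 = 269361 ≡ 112 (mod 703)
6^256 ≡ 112^2 = 12544 ≡ 593 (mod 703)
6^512 ≡ 593^2 = 351649 ≡ 149 (mod 703)
702 = 512 + 128 + 32 + 16 + 8 + 4 + 2 in binary powers of 2.
So 6^702 ≡ 149 · 112 · 556 · 408 · 149 · 593 · 36 ≡ 628 (mod 703).
Since 628 ≠ 1, base 6 is a Fermat witness: 703 is composite.

628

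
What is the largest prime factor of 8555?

8555 = 5 · 1711
1711 = 29 · 59
59 is prime.
So 8555 = 5 · 29 · 59; the largest prime factor is 59.

59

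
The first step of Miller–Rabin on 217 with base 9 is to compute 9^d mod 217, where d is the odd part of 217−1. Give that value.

217 − 1 = 216 = 2^3 · 27, so d = 27.
9^1 ≡ 9 (mod 217)
9^2 ≡ 9^2 = 81 ≡ 81 (mod 217)
9^4 ≡ 81^2 = 6561 ≡ 51 (mod 217)
9^8 ≡ 51^2 = 2601 ≡ 214 (mod 217)
9^16 ≡ 214^2 = 45796 ≡ 9 (mod 217)
27 = 16 + 8 + 2 + 1 in binary powers of 2.
So 9^27 ≡ 9 · 214 · 81 · 9 ≡ 64 (mod 217).
Squaring chain: 64 → 190 → 78; never reaches −1, so base 9 is a Miller–Rabin witness that 217 is composite.

64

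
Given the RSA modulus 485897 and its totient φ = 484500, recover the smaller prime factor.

647

φ(n) = (p−1)(q−1) = n − (p+q) + 1, so p + q = 485897 − 484500 + 1 = 1398.
p and q are the roots of t² − 1398t + 485897 = 0.
Discriminant: 1398² − 4·485897 = 1954404 − 1943588 = 10816; √10816 = 104.
q = (1398 − 104)/2 = 647, p = (1398 + 104)/2 = 751.
Check: 647 · 751 = 485897.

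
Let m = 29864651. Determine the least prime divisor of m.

97

29864651 is odd.
Digit sum 41, not divisible by 3.
Ends in 1: not divisible by 5.
7: 29864651 = 7·4266378 + 5
11: 29864651 = 11·2714968 + 3
13: 29864651 = 13·2297280 + 11
17: 29864651 = 17·1756744 + 3
19: 29864651 = 19·1571823 + 14
23: 29864651 = 23·1298463 + 2
29: 29864651 = 29·1029815 + 16
31: 29864651 = 31·963375 + 26
37: 29864651 = 37·807152 + 27
41: 29864651 = 41·728406 + 5
43: 29864651 = 43·694526 + 33
47: 29864651 = 47·635418 + 5
53: 29864651 = 53·563483 + 52
59: 29864651 = 59·506180 + 31
61: 29864651 = 61·489584 + 27
67: 29864651 = 67·445741 + 4
71: 29864651 = 71·420628 + 63
73: 29864651 = 73·409104 + 59
79: 29864651 = 79·378033 + 44
83: 29864651 = 83·359815 + 6
89: 29864651 = 89·335557 + 78
97: 29864651 = 97·307883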